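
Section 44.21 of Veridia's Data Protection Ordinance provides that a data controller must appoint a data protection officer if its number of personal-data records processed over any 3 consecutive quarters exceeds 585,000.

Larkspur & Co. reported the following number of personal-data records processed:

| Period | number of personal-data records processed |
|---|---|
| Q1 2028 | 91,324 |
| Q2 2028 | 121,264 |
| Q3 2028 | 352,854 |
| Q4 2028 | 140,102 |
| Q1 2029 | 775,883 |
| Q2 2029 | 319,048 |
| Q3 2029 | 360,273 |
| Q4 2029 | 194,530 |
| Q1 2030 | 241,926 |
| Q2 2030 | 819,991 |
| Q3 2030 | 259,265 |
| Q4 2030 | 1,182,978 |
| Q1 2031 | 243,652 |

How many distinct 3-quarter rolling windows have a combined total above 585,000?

Q1 2028–Q3 2028: 91,324 + 121,264 + 352,854 = 565,442 (under)
Q2 2028–Q4 2028: 121,264 + 352,854 + 140,102 = 614,220 (over)
Q3 2028–Q1 2029: 352,854 + 140,102 + 775,883 = 1,268,839 (over)
Q4 2028–Q2 2029: 140,102 + 775,883 + 319,048 = 1,235,033 (over)
Q1 2029–Q3 2029: 775,883 + 319,048 + 360,273 = 1,455,204 (over)
Q2 2029–Q4 2029: 319,048 + 360,273 + 194,530 = 873,851 (over)
Q3 2029–Q1 2030: 360,273 + 194,530 + 241,926 = 796,729 (over)
Q4 2029–Q2 2030: 194,530 + 241,926 + 819,991 = 1,256,447 (over)
Q1 2030–Q3 2030: 241,926 + 819,991 + 259,265 = 1,321,182 (over)
Q2 2030–Q4 2030: 819,991 + 259,265 + 1,182,978 = 2,262,234 (over)
Q3 2030–Q1 2031: 259,265 + 1,182,978 + 243,652 = 1,685,895 (over)
10 windows exceed the threshold.

10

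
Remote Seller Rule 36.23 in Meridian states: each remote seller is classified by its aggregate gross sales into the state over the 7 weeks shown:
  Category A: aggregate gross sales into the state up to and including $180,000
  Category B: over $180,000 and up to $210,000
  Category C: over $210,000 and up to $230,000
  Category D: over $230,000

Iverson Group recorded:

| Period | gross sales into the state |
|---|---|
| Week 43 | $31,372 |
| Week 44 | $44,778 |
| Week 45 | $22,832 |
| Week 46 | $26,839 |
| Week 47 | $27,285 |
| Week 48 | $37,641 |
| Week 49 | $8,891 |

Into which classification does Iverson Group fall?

Aggregate gross sales into the state: $31,372 + $44,778 + $22,832 + $26,839 + $27,285 + $37,641 + $8,891 = $199,638.
$180,000 < $199,638 ≤ $210,000, so Category B applies.

Category B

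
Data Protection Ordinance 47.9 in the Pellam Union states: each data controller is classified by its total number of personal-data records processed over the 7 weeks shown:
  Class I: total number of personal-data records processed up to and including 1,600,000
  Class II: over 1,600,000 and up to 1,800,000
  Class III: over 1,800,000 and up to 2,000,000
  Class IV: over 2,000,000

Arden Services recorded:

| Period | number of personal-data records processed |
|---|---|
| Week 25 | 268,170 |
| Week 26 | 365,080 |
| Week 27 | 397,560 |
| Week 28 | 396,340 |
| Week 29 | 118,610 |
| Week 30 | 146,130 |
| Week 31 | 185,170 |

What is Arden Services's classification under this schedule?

Total number of personal-data records processed: 268,170 + 365,080 + 397,560 + 396,340 + 118,610 + 146,130 + 185,170 = 1,877,060.
1,800,000 < 1,877,060 ≤ 2,000,000, so Class III applies.

Class III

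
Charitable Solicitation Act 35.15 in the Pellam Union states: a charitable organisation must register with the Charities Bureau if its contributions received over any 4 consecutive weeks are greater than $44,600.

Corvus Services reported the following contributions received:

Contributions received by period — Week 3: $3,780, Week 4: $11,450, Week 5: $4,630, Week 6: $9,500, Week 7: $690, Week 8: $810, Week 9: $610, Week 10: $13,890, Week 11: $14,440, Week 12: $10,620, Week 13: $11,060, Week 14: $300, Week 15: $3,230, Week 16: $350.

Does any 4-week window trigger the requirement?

Week 3–Week 6: $3,780 + $11,450 + $4,630 + $9,500 = $29,360 (under)
Week 4–Week 7: $11,450 + $4,630 + $9,500 + $690 = $26,270 (under)
Week 5–Week 8: $4,630 + $9,500 + $690 + $810 = $15,630 (under)
Week 6–Week 9: $9,500 + $690 + $810 + $610 = $11,610 (under)
Week 7–Week 10: $690 + $810 + $610 + $13,890 = $16,000 (under)
Week 8–Week 11: $810 + $610 + $13,890 + $14,440 = $29,750 (under)
Week 9–Week 12: $610 + $13,890 + $14,440 + $10,620 = $39,560 (under)
Week 10–Week 13: $13,890 + $14,440 + $10,620 + $11,060 = $50,010 (over)
Week 11–Week 14: $14,440 + $10,620 + $11,060 + $300 = $36,420 (under)
Week 12–Week 15: $10,620 + $11,060 + $300 + $3,230 = $25,210 (under)
Week 13–Week 16: $11,060 + $300 + $3,230 + $350 = $14,940 (under)
At least one window exceeds $44,600.

Yes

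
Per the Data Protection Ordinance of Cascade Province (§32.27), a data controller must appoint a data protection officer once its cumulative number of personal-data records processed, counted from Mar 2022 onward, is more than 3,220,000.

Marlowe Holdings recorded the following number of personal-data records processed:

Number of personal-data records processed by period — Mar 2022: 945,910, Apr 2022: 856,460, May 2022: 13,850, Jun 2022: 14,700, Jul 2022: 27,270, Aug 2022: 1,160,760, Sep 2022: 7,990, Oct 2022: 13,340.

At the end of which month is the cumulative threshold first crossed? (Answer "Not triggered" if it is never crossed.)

Through Mar 2022: 945,910
Through Apr 2022: 1,802,370
Through May 2022: 1,816,220
Through Jun 2022: 1,830,920
Through Jul 2022: 1,858,190
Through Aug 2022: 3,018,950
Through Sep 2022: 3,026,940
Through Oct 2022: 3,040,280
Final cumulative total 3,040,280 ≤ 3,220,000; the threshold is never exceeded.

Not triggered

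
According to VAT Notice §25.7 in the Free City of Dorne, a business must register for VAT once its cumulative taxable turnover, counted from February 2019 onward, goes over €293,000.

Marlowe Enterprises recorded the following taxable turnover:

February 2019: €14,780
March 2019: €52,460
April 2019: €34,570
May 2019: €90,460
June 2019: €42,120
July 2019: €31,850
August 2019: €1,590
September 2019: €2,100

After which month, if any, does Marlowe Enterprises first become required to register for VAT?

Through February 2019: €14,780
Through March 2019: €67,240
Through April 2019: €101,810
Through May 2019: €192,270
Through June 2019: €234,390
Through July 2019: €266,240
Through August 2019: €267,830
Through September 2019: €269,930
Final cumulative total €269,930 ≤ €293,000; the threshold is never exceeded.

Not triggered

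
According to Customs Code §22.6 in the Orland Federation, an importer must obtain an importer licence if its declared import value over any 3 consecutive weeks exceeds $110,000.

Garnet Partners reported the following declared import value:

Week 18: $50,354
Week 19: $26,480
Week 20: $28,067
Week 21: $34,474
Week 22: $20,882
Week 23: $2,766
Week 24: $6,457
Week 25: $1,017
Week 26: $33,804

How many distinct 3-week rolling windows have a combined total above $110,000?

Week 18–Week 20: $50,354 + $26,480 + $28,067 = $104,901 (under)
Week 19–Week 21: $26,480 + $28,067 + $34,474 = $89,021 (under)
Week 20–Week 22: $28,067 + $34,474 + $20,882 = $83,423 (under)
Week 21–Week 23: $34,474 + $20,882 + $2,766 = $58,122 (under)
Week 22–Week 24: $20,882 + $2,766 + $6,457 = $30,105 (under)
Week 23–Week 25: $2,766 + $6,457 + $1,017 = $10,240 (under)
Week 24–Week 26: $6,457 + $1,017 + $33,804 = $41,278 (under)
0 windows exceed the threshold.

0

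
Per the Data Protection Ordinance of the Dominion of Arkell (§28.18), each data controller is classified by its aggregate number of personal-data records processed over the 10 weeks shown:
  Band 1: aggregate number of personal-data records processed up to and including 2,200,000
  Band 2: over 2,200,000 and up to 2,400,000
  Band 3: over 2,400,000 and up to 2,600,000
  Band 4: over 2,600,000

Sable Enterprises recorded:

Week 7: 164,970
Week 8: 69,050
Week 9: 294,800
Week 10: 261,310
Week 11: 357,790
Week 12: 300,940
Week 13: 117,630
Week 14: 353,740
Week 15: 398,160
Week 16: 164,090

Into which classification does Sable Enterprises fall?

Band 3

Aggregate number of personal-data records processed: 164,970 + 69,050 + 294,800 + 261,310 + 357,790 + 300,940 + 117,630 + 353,740 + 398,160 + 164,090 = 2,482,480.
2,400,000 < 2,482,480 ≤ 2,600,000, so Band 3 applies.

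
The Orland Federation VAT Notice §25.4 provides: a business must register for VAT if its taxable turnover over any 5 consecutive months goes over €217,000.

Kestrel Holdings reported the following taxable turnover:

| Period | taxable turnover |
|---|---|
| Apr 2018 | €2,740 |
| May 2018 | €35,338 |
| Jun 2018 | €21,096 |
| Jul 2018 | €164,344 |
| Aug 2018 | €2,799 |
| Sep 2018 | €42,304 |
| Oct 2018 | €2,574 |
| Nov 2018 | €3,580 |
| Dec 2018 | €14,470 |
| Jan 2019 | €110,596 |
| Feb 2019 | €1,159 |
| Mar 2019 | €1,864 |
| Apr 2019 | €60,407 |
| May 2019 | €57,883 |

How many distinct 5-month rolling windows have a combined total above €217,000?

4

Apr 2018–Aug 2018: €2,740 + €35,338 + €21,096 + €164,344 + €2,799 = €226,317 (over)
May 2018–Sep 2018: €35,338 + €21,096 + €164,344 + €2,799 + €42,304 = €265,881 (over)
Jun 2018–Oct 2018: €21,096 + €164,344 + €2,799 + €42,304 + €2,574 = €233,117 (over)
Jul 2018–Nov 2018: €164,344 + €2,799 + €42,304 + €2,574 + €3,580 = €215,601 (under)
Aug 2018–Dec 2018: €2,799 + €42,304 + €2,574 + €3,580 + €14,470 = €65,727 (under)
Sep 2018–Jan 2019: €42,304 + €2,574 + €3,580 + €14,470 + €110,596 = €173,524 (under)
Oct 2018–Feb 2019: €2,574 + €3,580 + €14,470 + €110,596 + €1,159 = €132,379 (under)
Nov 2018–Mar 2019: €3,580 + €14,470 + €110,596 + €1,159 + €1,864 = €131,669 (under)
Dec 2018–Apr 2019: €14,470 + €110,596 + €1,159 + €1,864 + €60,407 = €188,496 (under)
Jan 2019–May 2019: €110,596 + €1,159 + €1,864 + €60,407 + €57,883 = €231,909 (over)
4 windows exceed the threshold.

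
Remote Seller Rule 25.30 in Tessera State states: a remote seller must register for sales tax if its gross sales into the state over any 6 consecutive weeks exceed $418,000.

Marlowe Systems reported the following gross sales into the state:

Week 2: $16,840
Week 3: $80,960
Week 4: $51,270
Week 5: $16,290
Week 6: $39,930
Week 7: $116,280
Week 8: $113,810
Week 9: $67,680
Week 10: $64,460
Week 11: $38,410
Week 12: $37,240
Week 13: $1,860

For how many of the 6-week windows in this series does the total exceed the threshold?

4

Week 2–Week 7: $16,840 + $80,960 + $51,270 + $16,290 + $39,930 + $116,280 = $321,570 (under)
Week 3–Week 8: $80,960 + $51,270 + $16,290 + $39,930 + $116,280 + $113,810 = $418,540 (over)
Week 4–Week 9: $51,270 + $16,290 + $39,930 + $116,280 + $113,810 + $67,680 = $405,260 (under)
Week 5–Week 10: $16,290 + $39,930 + $116,280 + $113,810 + $67,680 + $64,460 = $418,450 (over)
Week 6–Week 11: $39,930 + $116,280 + $113,810 + $67,680 + $64,460 + $38,410 = $440,570 (over)
Week 7–Week 12: $116,280 + $113,810 + $67,680 + $64,460 + $38,410 + $37,240 = $437,880 (over)
Week 8–Week 13: $113,810 + $67,680 + $64,460 + $38,410 + $37,240 + $1,860 = $323,460 (under)
4 windows exceed the threshold.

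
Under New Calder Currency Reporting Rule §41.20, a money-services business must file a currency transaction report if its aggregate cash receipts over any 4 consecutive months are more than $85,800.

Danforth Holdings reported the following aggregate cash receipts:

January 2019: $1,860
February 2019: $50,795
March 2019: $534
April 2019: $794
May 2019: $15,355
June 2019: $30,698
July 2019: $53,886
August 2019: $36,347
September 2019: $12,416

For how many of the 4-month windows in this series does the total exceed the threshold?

3

January 2019–April 2019: $1,860 + $50,795 + $534 + $794 = $53,983 (under)
February 2019–May 2019: $50,795 + $534 + $794 + $15,355 = $67,478 (under)
March 2019–June 2019: $534 + $794 + $15,355 + $30,698 = $47,381 (under)
April 2019–July 2019: $794 + $15,355 + $30,698 + $53,886 = $100,733 (over)
May 2019–August 2019: $15,355 + $30,698 + $53,886 + $36,347 = $136,286 (over)
June 2019–September 2019: $30,698 + $53,886 + $36,347 + $12,416 = $133,347 (over)
3 windows exceed the threshold.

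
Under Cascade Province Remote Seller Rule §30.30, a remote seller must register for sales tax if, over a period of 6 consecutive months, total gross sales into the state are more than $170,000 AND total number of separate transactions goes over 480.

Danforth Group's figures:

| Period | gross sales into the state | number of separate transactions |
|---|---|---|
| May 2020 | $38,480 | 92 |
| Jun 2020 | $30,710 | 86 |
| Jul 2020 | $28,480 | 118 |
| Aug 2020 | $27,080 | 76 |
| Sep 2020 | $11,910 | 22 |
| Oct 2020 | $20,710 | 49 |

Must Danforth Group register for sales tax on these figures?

Total gross sales into the state: $38,480 + $30,710 + $28,480 + $27,080 + $11,910 + $20,710 = $157,370 (≤ $170,000).
Total number of separate transactions: 92 + 86 + 118 + 76 + 22 + 49 = 443 (≤ 480).
The test is 'and': the rule requires both, and at least one is not exceeded.

No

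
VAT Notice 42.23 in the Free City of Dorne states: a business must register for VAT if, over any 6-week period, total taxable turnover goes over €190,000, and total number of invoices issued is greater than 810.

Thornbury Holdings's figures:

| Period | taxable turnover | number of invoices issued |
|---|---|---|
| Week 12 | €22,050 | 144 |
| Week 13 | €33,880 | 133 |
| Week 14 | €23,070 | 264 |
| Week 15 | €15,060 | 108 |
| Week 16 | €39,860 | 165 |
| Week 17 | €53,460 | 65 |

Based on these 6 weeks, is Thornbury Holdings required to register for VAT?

Total taxable turnover: €22,050 + €33,880 + €23,070 + €15,060 + €39,860 + €53,460 = €187,380 (≤ €190,000).
Total number of invoices issued: 144 + 133 + 264 + 108 + 165 + 65 = 879 (> 810).
The test is 'and': the rule requires both, and at least one is not exceeded.

No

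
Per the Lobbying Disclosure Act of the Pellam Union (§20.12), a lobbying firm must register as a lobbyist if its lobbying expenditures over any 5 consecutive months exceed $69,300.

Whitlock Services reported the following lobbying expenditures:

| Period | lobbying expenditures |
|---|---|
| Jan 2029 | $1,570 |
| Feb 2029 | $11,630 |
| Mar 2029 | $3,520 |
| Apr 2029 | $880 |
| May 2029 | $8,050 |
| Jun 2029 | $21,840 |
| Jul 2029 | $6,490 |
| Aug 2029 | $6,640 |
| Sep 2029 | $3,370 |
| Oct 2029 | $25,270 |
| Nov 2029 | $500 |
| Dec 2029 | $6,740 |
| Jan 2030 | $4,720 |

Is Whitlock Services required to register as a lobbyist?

No

Jan 2029–May 2029: $1,570 + $11,630 + $3,520 + $880 + $8,050 = $25,650 (under)
Feb 2029–Jun 2029: $11,630 + $3,520 + $880 + $8,050 + $21,840 = $45,920 (under)
Mar 2029–Jul 2029: $3,520 + $880 + $8,050 + $21,840 + $6,490 = $40,780 (under)
Apr 2029–Aug 2029: $880 + $8,050 + $21,840 + $6,490 + $6,640 = $43,900 (under)
May 2029–Sep 2029: $8,050 + $21,840 + $6,490 + $6,640 + $3,370 = $46,390 (under)
Jun 2029–Oct 2029: $21,840 + $6,490 + $6,640 + $3,370 + $25,270 = $63,610 (under)
Jul 2029–Nov 2029: $6,490 + $6,640 + $3,370 + $25,270 + $500 = $42,270 (under)
Aug 2029–Dec 2029: $6,640 + $3,370 + $25,270 + $500 + $6,740 = $42,520 (under)
Sep 2029–Jan 2030: $3,370 + $25,270 + $500 + $6,740 + $4,720 = $40,600 (under)
No window exceeds $69,300.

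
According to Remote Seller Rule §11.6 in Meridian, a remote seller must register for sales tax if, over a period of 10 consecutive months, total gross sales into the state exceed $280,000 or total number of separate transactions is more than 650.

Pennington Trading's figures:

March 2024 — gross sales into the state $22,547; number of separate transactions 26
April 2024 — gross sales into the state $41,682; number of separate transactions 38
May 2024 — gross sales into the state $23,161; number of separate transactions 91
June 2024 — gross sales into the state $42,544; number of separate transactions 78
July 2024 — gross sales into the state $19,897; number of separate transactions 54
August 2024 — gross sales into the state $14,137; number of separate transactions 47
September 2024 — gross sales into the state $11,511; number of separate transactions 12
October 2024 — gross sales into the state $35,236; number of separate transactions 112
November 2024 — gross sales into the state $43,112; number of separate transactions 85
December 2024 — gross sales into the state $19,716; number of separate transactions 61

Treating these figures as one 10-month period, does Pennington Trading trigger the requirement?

Total gross sales into the state: $22,547 + $41,682 + $23,161 + $42,544 + $19,897 + $14,137 + $11,511 + $35,236 + $43,112 + $19,716 = $273,543 (≤ $280,000).
Total number of separate transactions: 26 + 38 + 91 + 78 + 54 + 47 + 12 + 112 + 85 + 61 = 604 (≤ 650).
The test is 'or': neither threshold is exceeded.

No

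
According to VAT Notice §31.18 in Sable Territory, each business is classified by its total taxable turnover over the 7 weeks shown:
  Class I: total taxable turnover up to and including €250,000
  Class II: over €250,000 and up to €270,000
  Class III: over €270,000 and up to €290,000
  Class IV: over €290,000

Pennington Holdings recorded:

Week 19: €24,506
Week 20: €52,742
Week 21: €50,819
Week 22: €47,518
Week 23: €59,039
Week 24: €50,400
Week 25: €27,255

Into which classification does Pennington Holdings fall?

Class IV

Total taxable turnover: €24,506 + €52,742 + €50,819 + €47,518 + €59,039 + €50,400 + €27,255 = €312,279.
€312,279 > €290,000, so Class IV applies.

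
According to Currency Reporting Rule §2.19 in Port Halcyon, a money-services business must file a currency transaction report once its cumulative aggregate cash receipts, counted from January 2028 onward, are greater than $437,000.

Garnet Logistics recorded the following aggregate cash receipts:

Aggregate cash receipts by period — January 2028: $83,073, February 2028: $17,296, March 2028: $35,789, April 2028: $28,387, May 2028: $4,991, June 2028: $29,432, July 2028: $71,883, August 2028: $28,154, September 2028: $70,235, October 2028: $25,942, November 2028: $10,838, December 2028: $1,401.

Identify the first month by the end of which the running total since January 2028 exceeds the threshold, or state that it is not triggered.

Not triggered

Through January 2028: $83,073
Through February 2028: $100,369
Through March 2028: $136,158
Through April 2028: $164,545
Through May 2028: $169,536
Through June 2028: $198,968
Through July 2028: $270,851
Through August 2028: $299,005
Through September 2028: $369,240
Through October 2028: $395,182
Through November 2028: $406,020
Through December 2028: $407,421
Final cumulative total $407,421 ≤ $437,000; the threshold is never exceeded.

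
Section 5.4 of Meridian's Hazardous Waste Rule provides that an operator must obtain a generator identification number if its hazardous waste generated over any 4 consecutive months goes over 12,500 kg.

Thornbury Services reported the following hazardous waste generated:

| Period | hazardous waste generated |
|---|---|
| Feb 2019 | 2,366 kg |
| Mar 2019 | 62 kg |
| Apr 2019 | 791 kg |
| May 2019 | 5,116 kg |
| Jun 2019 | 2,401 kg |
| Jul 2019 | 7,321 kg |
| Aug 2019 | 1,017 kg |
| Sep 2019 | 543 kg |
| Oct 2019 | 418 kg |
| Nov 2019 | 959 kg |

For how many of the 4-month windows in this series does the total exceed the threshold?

2

Feb 2019–May 2019: 2,366 kg + 62 kg + 791 kg + 5,116 kg = 8,335 kg (under)
Mar 2019–Jun 2019: 62 kg + 791 kg + 5,116 kg + 2,401 kg = 8,370 kg (under)
Apr 2019–Jul 2019: 791 kg + 5,116 kg + 2,401 kg + 7,321 kg = 15,629 kg (over)
May 2019–Aug 2019: 5,116 kg + 2,401 kg + 7,321 kg + 1,017 kg = 15,855 kg (over)
Jun 2019–Sep 2019: 2,401 kg + 7,321 kg + 1,017 kg + 543 kg = 11,282 kg (under)
Jul 2019–Oct 2019: 7,321 kg + 1,017 kg + 543 kg + 418 kg = 9,299 kg (under)
Aug 2019–Nov 2019: 1,017 kg + 543 kg + 418 kg + 959 kg = 2,937 kg (under)
2 windows exceed the threshold.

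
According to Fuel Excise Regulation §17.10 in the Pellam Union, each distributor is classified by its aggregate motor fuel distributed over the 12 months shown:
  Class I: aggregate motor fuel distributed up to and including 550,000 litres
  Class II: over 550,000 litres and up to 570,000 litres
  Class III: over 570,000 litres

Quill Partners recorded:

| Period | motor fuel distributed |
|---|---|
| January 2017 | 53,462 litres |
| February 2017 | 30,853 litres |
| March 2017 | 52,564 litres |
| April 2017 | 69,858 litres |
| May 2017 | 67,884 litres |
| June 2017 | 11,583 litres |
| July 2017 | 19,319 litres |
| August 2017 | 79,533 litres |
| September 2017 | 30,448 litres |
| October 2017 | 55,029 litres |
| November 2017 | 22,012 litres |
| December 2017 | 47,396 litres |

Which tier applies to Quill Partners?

Aggregate motor fuel distributed: 53,462 litres + 30,853 litres + 52,564 litres + 69,858 litres + 67,884 litres + 11,583 litres + 19,319 litres + 79,533 litres + 30,448 litres + 55,029 litres + 22,012 litres + 47,396 litres = 539,941 litres.
539,941 litres ≤ 550,000 litres, so Class I applies.

Class I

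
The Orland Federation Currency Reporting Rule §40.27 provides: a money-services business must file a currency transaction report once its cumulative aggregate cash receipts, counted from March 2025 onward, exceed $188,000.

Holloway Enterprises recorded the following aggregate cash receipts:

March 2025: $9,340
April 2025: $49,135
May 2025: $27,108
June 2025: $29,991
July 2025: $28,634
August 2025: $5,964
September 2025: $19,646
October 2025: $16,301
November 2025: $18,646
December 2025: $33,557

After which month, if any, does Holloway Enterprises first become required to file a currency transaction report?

November 2025

Through March 2025: $9,340
Through April 2025: $58,475
Through May 2025: $85,583
Through June 2025: $115,574
Through July 2025: $144,208
Through August 2025: $150,172
Through September 2025: $169,818
Through October 2025: $186,119
Through November 2025: $204,765 ← exceeds threshold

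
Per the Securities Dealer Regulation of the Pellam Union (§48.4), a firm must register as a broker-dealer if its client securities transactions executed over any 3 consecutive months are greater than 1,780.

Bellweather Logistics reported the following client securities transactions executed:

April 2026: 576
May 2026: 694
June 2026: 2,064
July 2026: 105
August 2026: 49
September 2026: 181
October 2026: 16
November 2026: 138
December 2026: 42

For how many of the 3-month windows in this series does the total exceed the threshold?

April 2026–June 2026: 576 + 694 + 2,064 = 3,334 (over)
May 2026–July 2026: 694 + 2,064 + 105 = 2,863 (over)
June 2026–August 2026: 2,064 + 105 + 49 = 2,218 (over)
July 2026–September 2026: 105 + 49 + 181 = 335 (under)
August 2026–October 2026: 49 + 181 + 16 = 246 (under)
September 2026–November 2026: 181 + 16 + 138 = 335 (under)
October 2026–December 2026: 16 + 138 + 42 = 196 (under)
3 windows exceed the threshold.

3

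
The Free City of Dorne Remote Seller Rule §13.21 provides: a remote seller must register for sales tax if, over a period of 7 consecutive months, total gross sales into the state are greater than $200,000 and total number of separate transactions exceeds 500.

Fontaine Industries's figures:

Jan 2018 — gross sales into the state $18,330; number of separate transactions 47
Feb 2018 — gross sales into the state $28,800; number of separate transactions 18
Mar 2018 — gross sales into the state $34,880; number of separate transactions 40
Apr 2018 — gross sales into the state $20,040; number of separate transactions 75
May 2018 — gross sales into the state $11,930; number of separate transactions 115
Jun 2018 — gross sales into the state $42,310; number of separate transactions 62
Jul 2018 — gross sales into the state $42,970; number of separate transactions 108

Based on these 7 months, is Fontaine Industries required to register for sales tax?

Total gross sales into the state: $18,330 + $28,800 + $34,880 + $20,040 + $11,930 + $42,310 + $42,970 = $199,260 (≤ $200,000).
Total number of separate transactions: 47 + 18 + 40 + 75 + 115 + 62 + 108 = 465 (≤ 500).
The test is 'and': the rule requires both, and at least one is not exceeded.

No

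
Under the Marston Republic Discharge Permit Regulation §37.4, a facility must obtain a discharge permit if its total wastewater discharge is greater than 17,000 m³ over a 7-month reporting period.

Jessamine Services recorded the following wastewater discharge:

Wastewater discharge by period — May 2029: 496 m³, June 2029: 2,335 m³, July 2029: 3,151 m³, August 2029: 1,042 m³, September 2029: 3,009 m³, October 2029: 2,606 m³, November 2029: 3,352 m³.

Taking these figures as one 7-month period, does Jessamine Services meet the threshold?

No

Total wastewater discharge: 496 m³ + 2,335 m³ + 3,151 m³ + 1,042 m³ + 3,009 m³ + 2,606 m³ + 3,352 m³ = 15,991 m³.
15,991 m³ ≤ 17,000 m³, so the threshold is not exceeded.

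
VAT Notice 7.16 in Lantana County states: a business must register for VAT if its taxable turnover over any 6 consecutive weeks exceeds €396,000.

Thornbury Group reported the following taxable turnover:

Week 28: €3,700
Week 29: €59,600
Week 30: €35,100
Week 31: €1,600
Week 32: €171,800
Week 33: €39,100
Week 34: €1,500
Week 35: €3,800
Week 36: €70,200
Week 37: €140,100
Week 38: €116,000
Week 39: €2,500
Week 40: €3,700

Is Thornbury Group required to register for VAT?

Yes

Week 28–Week 33: €3,700 + €59,600 + €35,100 + €1,600 + €171,800 + €39,100 = €310,900 (under)
Week 29–Week 34: €59,600 + €35,100 + €1,600 + €171,800 + €39,100 + €1,500 = €308,700 (under)
Week 30–Week 35: €35,100 + €1,600 + €171,800 + €39,100 + €1,500 + €3,800 = €252,900 (under)
Week 31–Week 36: €1,600 + €171,800 + €39,100 + €1,500 + €3,800 + €70,200 = €288,000 (under)
Week 32–Week 37: €171,800 + €39,100 + €1,500 + €3,800 + €70,200 + €140,100 = €426,500 (over)
Week 33–Week 38: €39,100 + €1,500 + €3,800 + €70,200 + €140,100 + €116,000 = €370,700 (under)
Week 34–Week 39: €1,500 + €3,800 + €70,200 + €140,100 + €116,000 + €2,500 = €334,100 (under)
Week 35–Week 40: €3,800 + €70,200 + €140,100 + €116,000 + €2,500 + €3,700 = €336,300 (under)
At least one window exceeds €396,000.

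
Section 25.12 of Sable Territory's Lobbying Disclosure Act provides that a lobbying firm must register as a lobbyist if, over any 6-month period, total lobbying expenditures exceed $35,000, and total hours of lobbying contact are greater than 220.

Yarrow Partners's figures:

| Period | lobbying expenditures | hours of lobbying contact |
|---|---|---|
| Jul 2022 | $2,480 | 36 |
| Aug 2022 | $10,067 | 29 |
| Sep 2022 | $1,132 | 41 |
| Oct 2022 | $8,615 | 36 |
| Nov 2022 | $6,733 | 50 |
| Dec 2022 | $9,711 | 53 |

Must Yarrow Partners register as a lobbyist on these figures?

Yes

Total lobbying expenditures: $2,480 + $10,067 + $1,132 + $8,615 + $6,733 + $9,711 = $38,738 (> $35,000).
Total hours of lobbying contact: 36 + 29 + 41 + 36 + 50 + 53 = 245 (> 220).
The test is 'and': both thresholds are exceeded.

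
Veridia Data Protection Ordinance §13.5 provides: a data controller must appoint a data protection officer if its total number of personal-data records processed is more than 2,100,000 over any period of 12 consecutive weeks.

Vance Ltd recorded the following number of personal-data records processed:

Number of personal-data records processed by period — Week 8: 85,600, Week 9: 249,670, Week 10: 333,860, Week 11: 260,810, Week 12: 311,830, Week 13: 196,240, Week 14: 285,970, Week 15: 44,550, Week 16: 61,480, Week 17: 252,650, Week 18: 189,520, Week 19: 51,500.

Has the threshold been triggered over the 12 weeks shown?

Yes

Total number of personal-data records processed: 85,600 + 249,670 + 333,860 + 260,810 + 311,830 + 196,240 + 285,970 + 44,550 + 61,480 + 252,650 + 189,520 + 51,500 = 2,323,680.
2,323,680 > 2,100,000, so the threshold is exceeded.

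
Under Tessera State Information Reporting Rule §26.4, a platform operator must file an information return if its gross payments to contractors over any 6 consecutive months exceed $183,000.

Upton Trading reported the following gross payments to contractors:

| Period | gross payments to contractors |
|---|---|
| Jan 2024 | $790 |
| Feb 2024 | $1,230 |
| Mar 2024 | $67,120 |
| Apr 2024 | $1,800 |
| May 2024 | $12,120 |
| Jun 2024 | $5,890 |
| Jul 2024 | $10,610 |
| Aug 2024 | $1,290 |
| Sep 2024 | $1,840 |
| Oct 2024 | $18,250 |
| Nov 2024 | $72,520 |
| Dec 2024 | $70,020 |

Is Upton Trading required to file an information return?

Jan 2024–Jun 2024: $790 + $1,230 + $67,120 + $1,800 + $12,120 + $5,890 = $88,950 (under)
Feb 2024–Jul 2024: $1,230 + $67,120 + $1,800 + $12,120 + $5,890 + $10,610 = $98,770 (under)
Mar 2024–Aug 2024: $67,120 + $1,800 + $12,120 + $5,890 + $10,610 + $1,290 = $98,830 (under)
Apr 2024–Sep 2024: $1,800 + $12,120 + $5,890 + $10,610 + $1,290 + $1,840 = $33,550 (under)
May 2024–Oct 2024: $12,120 + $5,890 + $10,610 + $1,290 + $1,840 + $18,250 = $50,000 (under)
Jun 2024–Nov 2024: $5,890 + $10,610 + $1,290 + $1,840 + $18,250 + $72,520 = $110,400 (under)
Jul 2024–Dec 2024: $10,610 + $1,290 + $1,840 + $18,250 + $72,520 + $70,020 = $174,530 (under)
No window exceeds $183,000.

No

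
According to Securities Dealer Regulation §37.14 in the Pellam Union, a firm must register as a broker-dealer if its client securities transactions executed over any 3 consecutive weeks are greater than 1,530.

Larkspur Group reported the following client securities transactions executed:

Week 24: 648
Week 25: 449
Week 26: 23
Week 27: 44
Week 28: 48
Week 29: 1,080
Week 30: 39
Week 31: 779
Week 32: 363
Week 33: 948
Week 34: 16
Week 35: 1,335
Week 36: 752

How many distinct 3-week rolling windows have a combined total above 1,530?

4

Week 24–Week 26: 648 + 449 + 23 = 1,120 (under)
Week 25–Week 27: 449 + 23 + 44 = 516 (under)
Week 26–Week 28: 23 + 44 + 48 = 115 (under)
Week 27–Week 29: 44 + 48 + 1,080 = 1,172 (under)
Week 28–Week 30: 48 + 1,080 + 39 = 1,167 (under)
Week 29–Week 31: 1,080 + 39 + 779 = 1,898 (over)
Week 30–Week 32: 39 + 779 + 363 = 1,181 (under)
Week 31–Week 33: 779 + 363 + 948 = 2,090 (over)
Week 32–Week 34: 363 + 948 + 16 = 1,327 (under)
Week 33–Week 35: 948 + 16 + 1,335 = 2,299 (over)
Week 34–Week 36: 16 + 1,335 + 752 = 2,103 (over)
4 windows exceed the threshold.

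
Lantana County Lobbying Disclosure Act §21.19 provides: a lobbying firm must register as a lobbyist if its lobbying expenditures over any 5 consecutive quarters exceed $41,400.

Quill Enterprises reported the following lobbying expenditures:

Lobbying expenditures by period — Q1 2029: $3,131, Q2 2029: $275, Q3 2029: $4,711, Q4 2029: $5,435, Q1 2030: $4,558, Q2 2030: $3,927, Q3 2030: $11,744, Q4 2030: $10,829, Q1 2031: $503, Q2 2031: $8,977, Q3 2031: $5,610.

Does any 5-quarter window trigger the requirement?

No

Q1 2029–Q1 2030: $3,131 + $275 + $4,711 + $5,435 + $4,558 = $18,110 (under)
Q2 2029–Q2 2030: $275 + $4,711 + $5,435 + $4,558 + $3,927 = $18,906 (under)
Q3 2029–Q3 2030: $4,711 + $5,435 + $4,558 + $3,927 + $11,744 = $30,375 (under)
Q4 2029–Q4 2030: $5,435 + $4,558 + $3,927 + $11,744 + $10,829 = $36,493 (under)
Q1 2030–Q1 2031: $4,558 + $3,927 + $11,744 + $10,829 + $503 = $31,561 (under)
Q2 2030–Q2 2031: $3,927 + $11,744 + $10,829 + $503 + $8,977 = $35,980 (under)
Q3 2030–Q3 2031: $11,744 + $10,829 + $503 + $8,977 + $5,610 = $37,663 (under)
No window exceeds $41,400.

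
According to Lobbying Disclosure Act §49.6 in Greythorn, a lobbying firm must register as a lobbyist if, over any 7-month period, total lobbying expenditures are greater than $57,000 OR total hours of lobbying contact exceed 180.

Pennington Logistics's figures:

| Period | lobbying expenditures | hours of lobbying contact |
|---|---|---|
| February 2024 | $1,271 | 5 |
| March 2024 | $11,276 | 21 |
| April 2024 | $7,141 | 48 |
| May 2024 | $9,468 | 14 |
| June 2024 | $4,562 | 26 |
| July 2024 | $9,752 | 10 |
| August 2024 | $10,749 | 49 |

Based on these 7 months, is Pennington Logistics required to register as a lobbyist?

Total lobbying expenditures: $1,271 + $11,276 + $7,141 + $9,468 + $4,562 + $9,752 + $10,749 = $54,219 (≤ $57,000).
Total hours of lobbying contact: 5 + 21 + 48 + 14 + 26 + 10 + 49 = 173 (≤ 180).
The test is 'or': neither threshold is exceeded.

No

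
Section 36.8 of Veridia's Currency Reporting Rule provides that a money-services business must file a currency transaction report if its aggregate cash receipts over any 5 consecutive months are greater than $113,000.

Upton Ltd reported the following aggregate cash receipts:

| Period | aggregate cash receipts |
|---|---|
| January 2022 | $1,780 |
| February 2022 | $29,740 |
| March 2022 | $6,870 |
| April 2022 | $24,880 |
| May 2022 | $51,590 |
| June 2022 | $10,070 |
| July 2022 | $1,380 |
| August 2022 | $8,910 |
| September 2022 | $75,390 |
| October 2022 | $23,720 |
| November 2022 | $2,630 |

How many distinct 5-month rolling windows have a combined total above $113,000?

January 2022–May 2022: $1,780 + $29,740 + $6,870 + $24,880 + $51,590 = $114,860 (over)
February 2022–June 2022: $29,740 + $6,870 + $24,880 + $51,590 + $10,070 = $123,150 (over)
March 2022–July 2022: $6,870 + $24,880 + $51,590 + $10,070 + $1,380 = $94,790 (under)
April 2022–August 2022: $24,880 + $51,590 + $10,070 + $1,380 + $8,910 = $96,830 (under)
May 2022–September 2022: $51,590 + $10,070 + $1,380 + $8,910 + $75,390 = $147,340 (over)
June 2022–October 2022: $10,070 + $1,380 + $8,910 + $75,390 + $23,720 = $119,470 (over)
July 2022–November 2022: $1,380 + $8,910 + $75,390 + $23,720 + $2,630 = $112,030 (under)
4 windows exceed the threshold.

4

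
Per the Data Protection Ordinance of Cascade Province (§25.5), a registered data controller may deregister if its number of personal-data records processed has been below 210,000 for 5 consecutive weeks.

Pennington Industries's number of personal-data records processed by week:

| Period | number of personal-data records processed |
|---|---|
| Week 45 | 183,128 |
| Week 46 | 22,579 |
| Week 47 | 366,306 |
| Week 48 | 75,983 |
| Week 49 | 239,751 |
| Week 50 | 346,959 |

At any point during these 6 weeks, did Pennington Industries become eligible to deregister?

No

Weeks below 210,000: Week 45, Week 46, Week 48.
Longest run of consecutive weeks below the threshold: 2.
2 < 5, so Pennington Industries never became eligible.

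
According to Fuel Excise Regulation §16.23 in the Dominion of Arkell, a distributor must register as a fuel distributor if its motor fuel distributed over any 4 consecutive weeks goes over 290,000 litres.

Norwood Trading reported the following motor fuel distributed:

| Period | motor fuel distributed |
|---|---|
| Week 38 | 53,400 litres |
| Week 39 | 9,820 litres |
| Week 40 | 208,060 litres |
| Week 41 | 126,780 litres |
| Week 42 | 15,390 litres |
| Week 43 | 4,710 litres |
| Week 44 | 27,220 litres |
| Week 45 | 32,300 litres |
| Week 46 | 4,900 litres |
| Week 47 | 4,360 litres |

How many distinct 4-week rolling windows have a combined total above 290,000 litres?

Week 38–Week 41: 53,400 litres + 9,820 litres + 208,060 litres + 126,780 litres = 398,060 litres (over)
Week 39–Week 42: 9,820 litres + 208,060 litres + 126,780 litres + 15,390 litres = 360,050 litres (over)
Week 40–Week 43: 208,060 litres + 126,780 litres + 15,390 litres + 4,710 litres = 354,940 litres (over)
Week 41–Week 44: 126,780 litres + 15,390 litres + 4,710 litres + 27,220 litres = 174,100 litres (under)
Week 42–Week 45: 15,390 litres + 4,710 litres + 27,220 litres + 32,300 litres = 79,620 litres (under)
Week 43–Week 46: 4,710 litres + 27,220 litres + 32,300 litres + 4,900 litres = 69,130 litres (under)
Week 44–Week 47: 27,220 litres + 32,300 litres + 4,900 litres + 4,360 litres = 68,780 litres (under)
3 windows exceed the threshold.

3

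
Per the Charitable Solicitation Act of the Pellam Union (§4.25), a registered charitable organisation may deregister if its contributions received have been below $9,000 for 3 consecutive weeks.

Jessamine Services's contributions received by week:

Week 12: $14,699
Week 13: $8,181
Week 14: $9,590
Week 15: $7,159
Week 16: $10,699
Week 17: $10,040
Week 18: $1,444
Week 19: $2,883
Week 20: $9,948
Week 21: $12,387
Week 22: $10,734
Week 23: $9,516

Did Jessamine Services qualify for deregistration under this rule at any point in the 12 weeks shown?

Weeks below $9,000: Week 13, Week 15, Week 18, Week 19.
Longest run of consecutive weeks below the threshold: 2.
2 < 3, so Jessamine Services never became eligible.

No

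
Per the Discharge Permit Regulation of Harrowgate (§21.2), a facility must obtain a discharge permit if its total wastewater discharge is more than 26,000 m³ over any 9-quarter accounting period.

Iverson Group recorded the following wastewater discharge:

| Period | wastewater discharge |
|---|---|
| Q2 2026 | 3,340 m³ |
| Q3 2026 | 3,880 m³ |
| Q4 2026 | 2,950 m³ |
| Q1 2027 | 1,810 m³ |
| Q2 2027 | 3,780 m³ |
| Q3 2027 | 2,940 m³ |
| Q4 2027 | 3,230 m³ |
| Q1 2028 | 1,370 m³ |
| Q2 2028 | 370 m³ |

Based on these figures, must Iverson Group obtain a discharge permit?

No

Total wastewater discharge: 3,340 m³ + 3,880 m³ + 2,950 m³ + 1,810 m³ + 3,780 m³ + 2,940 m³ + 3,230 m³ + 1,370 m³ + 370 m³ = 23,670 m³.
23,670 m³ ≤ 26,000 m³, so the threshold is not exceeded.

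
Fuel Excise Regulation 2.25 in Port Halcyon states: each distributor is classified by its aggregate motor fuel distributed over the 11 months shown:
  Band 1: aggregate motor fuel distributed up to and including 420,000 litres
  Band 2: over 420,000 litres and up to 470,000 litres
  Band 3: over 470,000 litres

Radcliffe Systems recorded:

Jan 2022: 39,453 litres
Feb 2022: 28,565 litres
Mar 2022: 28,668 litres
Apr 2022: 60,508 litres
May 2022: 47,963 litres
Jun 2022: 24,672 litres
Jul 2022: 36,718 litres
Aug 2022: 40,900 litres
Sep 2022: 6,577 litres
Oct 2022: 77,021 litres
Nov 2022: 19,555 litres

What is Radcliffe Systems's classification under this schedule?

Aggregate motor fuel distributed: 39,453 litres + 28,565 litres + 28,668 litres + 60,508 litres + 47,963 litres + 24,672 litres + 36,718 litres + 40,900 litres + 6,577 litres + 77,021 litres + 19,555 litres = 410,600 litres.
410,600 litres ≤ 420,000 litres, so Band 1 applies.

Band 1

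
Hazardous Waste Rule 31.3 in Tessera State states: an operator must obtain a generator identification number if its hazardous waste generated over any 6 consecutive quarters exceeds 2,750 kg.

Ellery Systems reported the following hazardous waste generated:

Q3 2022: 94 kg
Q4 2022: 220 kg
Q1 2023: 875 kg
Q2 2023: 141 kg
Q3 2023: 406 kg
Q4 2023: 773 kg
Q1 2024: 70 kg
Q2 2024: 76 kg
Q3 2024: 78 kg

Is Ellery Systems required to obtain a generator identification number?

Q3 2022–Q4 2023: 94 kg + 220 kg + 875 kg + 141 kg + 406 kg + 773 kg = 2,509 kg (under)
Q4 2022–Q1 2024: 220 kg + 875 kg + 141 kg + 406 kg + 773 kg + 70 kg = 2,485 kg (under)
Q1 2023–Q2 2024: 875 kg + 141 kg + 406 kg + 773 kg + 70 kg + 76 kg = 2,341 kg (under)
Q2 2023–Q3 2024: 141 kg + 406 kg + 773 kg + 70 kg + 76 kg + 78 kg = 1,544 kg (under)
No window exceeds 2,750 kg.

No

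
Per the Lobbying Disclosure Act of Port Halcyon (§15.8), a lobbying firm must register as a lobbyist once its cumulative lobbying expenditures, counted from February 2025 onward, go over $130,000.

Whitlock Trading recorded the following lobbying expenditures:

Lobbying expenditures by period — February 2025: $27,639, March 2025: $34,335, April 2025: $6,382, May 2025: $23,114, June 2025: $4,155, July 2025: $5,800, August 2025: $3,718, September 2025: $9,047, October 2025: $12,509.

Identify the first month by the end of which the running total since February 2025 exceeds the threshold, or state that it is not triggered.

Not triggered

Through February 2025: $27,639
Through March 2025: $61,974
Through April 2025: $68,356
Through May 2025: $91,470
Through June 2025: $95,625
Through July 2025: $101,425
Through August 2025: $105,143
Through September 2025: $114,190
Through October 2025: $126,699
Final cumulative total $126,699 ≤ $130,000; the threshold is never exceeded.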